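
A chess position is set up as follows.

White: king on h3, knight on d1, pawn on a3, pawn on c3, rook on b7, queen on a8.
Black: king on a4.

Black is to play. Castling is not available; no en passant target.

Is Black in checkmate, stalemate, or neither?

checkmate

Black to move; black king on a4.
In check: yes, from the white queen on a8.
King squares — a3: attacked by Qa8; b3: attacked by Rb7; b4: attacked by Pa3; a5: attacked by Qa8; b5: attacked by Rb7.
Legal moves for Black: none.
In check with no legal moves → checkmate.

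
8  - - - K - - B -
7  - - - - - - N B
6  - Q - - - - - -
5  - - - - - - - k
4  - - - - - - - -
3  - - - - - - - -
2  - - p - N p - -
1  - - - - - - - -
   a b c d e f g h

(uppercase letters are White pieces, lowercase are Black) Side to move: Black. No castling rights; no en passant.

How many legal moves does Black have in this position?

3

Black to move; king on h5.
In check: yes, from the white knight on g7.
Legal moves: Kg5, Kh4, Kg4.
Count: 3.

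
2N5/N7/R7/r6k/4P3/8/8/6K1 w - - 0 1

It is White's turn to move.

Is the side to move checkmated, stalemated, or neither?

White to move; white king on g1.
In check: no.
Legal moves for White include: Ne7, Nd6, Nb6, Nc6, Nb5, Rh6+, Rg6, Rf6, Re6, Rd6, Rc6, Rb6, Rxa5+, Kh2, Kg2, Kf2, Kh1, Kf1, ... (list truncated; more exist).
White has legal moves and is not in check → neither.

neither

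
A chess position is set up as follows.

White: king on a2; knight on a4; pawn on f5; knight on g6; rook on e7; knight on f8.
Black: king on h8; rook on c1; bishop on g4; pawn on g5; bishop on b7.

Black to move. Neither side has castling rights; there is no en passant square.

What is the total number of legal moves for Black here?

1

Black to move; king on h8.
In check: yes, from the white knight on g6.
Legal moves: Kg8.
Count: 1.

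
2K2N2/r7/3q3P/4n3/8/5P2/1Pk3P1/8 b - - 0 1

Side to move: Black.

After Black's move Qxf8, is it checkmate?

After Qxf8: white king on c8; in check: yes, from the black queen on f8.
King squares — b7: attacked by Ra7; c7: attacked by Ra7; d7: attacked by Ne5; b8: attacked by Qf8; d8: attacked by Qf8.
White has no legal moves → checkmate.

yes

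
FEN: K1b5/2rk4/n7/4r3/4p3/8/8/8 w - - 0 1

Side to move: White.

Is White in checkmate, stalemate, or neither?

White to move; white king on a8.
In check: no.
King squares — a7: attacked by Rc7; b7: attacked by Rc7; b8: attacked by Na6.
Legal moves for White: none.
Not in check and no legal moves → stalemate.

stalemate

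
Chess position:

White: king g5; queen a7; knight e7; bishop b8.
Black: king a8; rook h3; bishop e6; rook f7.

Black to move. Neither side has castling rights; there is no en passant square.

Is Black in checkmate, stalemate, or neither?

Black to move; black king on a8.
In check: yes, from the white queen on a7.
King squares — a7: attacked by Bb8; b7: attacked by Qa7; b8: attacked by Qa7.
Legal moves for Black: none.
In check with no legal moves → checkmate.

checkmate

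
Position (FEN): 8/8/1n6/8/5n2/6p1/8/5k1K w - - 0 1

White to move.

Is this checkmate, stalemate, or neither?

stalemate

White to move; white king on h1.
In check: no.
King squares — g1: attacked by Kf1; g2: attacked by Kf1; h2: attacked by Pg3.
Legal moves for White: none.
Not in check and no legal moves → stalemate.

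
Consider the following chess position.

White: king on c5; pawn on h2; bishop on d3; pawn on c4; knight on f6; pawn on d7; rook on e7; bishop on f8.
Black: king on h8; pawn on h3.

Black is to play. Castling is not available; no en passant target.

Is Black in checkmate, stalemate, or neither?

Black to move; black king on h8.
In check: no.
King squares — g7: attacked by Re7; h7: attacked by Bd3; g8: attacked by Nf6.
Legal moves for Black: none.
Not in check and no legal moves → stalemate.

stalemate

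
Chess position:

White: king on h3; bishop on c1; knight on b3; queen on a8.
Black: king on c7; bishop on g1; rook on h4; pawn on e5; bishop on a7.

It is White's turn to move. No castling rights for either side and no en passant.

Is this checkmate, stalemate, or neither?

neither

White to move; white king on h3.
In check: yes, from the black rook on h4.
King squares — g2: available; h2: attacked by Bg1; g3: available; g4: attacked by Rh4; h4: available.
Legal moves for White: Kxh4, Kg3, Kg2.
White is in check but has 3 legal moves → neither.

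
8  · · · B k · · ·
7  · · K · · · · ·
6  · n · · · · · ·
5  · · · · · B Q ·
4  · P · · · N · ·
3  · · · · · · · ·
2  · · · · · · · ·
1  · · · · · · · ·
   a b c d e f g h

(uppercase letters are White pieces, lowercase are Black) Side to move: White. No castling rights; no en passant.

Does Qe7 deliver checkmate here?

After Qe7: black king on e8; in check: yes, from the white queen on e7.
King squares — d7: attacked by Bf5; e7: attacked by Bd8; f7: attacked by Qe7; d8: attacked by Kc7; f8: attacked by Qe7.
Black has no legal moves → checkmate.

yes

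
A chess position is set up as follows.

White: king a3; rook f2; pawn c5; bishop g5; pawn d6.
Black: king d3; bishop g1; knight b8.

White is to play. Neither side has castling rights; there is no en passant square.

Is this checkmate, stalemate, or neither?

neither

White to move; white king on a3.
In check: no.
Legal moves for White include: Bd8, Be7, Bh6, Bf6, Bh4, Bf4, Be3, Bd2, Bc1, Kb4, Ka4, Kb3, Kb2, Ka2, Rf8, Rf7, Rf6, Rf5, ... (list truncated; more exist).
White has legal moves and is not in check → neither.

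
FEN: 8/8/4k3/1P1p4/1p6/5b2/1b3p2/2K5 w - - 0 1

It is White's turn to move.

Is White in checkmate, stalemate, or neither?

White to move; white king on c1.
In check: yes, from the black bishop on b2.
Legal moves for White: Kd2, Kc2, Kxb2, Kb1.
White is in check but has 4 legal moves → neither.

neither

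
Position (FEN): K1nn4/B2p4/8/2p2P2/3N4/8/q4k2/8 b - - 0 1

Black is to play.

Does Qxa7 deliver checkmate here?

After Qxa7: white king on a8; in check: yes, from the black queen on a7.
King squares — a7: attacked by Nc8; b7: attacked by Qa7; b8: attacked by Qa7.
White has no legal moves → checkmate.

yes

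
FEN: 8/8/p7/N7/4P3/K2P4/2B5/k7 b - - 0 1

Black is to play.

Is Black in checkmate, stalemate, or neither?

stalemate

Black to move; black king on a1.
In check: no.
King squares — b1: attacked by Bc2; a2: attacked by Ka3; b2: attacked by Ka3.
Legal moves for Black: none.
Not in check and no legal moves → stalemate.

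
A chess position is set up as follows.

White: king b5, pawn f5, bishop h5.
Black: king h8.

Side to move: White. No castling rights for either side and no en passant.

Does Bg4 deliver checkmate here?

no

After Bg4: black king on h8; in check: no.
Black is not in check, so this cannot be checkmate.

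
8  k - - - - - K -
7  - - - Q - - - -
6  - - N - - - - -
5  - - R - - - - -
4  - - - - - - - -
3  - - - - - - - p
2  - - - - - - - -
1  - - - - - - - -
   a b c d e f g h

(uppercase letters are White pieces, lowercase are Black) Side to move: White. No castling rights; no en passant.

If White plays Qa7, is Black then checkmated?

yes

After Qa7: black king on a8; in check: yes, from the white queen on a7.
King squares — a7: attacked by Nc6; b7: attacked by Qa7; b8: attacked by Nc6.
Black has no legal moves → checkmate.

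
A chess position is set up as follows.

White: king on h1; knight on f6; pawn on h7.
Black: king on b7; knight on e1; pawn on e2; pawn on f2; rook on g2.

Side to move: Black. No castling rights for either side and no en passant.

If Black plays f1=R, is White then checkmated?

yes

After f1=R: white king on h1; in check: yes, from the black rook on f1.
King squares — g1: attacked by Rf1; g2: attacked by Ne1; h2: attacked by Rg2.
White has no legal moves → checkmate.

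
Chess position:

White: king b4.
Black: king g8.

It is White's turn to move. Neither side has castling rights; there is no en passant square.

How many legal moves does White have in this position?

White to move; king on b4.
In check: no.
Legal moves: Kc5, Kb5, Ka5, Kc4, Ka4, Kc3, Kb3, Ka3.
Count: 8.

8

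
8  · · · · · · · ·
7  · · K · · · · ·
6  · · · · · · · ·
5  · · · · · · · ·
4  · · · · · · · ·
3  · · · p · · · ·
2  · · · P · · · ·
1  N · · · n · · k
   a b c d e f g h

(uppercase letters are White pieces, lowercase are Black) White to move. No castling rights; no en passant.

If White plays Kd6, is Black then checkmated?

After Kd6: black king on h1; in check: no.
Black is not in check, so this cannot be checkmate.

no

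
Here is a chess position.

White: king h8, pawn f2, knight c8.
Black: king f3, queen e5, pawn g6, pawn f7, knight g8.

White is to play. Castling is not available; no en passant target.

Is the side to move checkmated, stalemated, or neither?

neither

White to move; white king on h8.
In check: yes, from the black queen on e5.
King squares — g7: attacked by Qe5; h7: available; g8: available.
Legal moves for White: Kxg8, Kh7.
White is in check but has 2 legal moves → neither.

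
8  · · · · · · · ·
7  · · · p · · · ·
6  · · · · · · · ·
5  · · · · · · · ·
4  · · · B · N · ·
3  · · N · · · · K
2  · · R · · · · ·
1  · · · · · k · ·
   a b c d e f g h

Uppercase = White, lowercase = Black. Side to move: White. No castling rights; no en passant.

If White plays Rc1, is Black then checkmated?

After Rc1: black king on f1; in check: yes, from the white rook on c1.
King squares — e1: attacked by Rc1; g1: attacked by Rc1; e2: attacked by Nc3; f2: attacked by Bd4; g2: attacked by Kh3.
Black has no legal moves → checkmate.

yes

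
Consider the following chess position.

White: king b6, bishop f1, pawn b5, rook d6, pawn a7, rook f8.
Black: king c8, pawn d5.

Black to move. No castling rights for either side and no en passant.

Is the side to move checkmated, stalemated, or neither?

checkmate

Black to move; black king on c8.
In check: yes, from the white rook on f8.
King squares — b7: attacked by Kb6; c7: attacked by Kb6; d7: attacked by Rd6; b8: attacked by Pa7; d8: attacked by Rd6.
Legal moves for Black: none.
In check with no legal moves → checkmate.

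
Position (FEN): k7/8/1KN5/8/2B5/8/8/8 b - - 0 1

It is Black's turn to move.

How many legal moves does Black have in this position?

0

Black to move; king on a8.
In check: no.
Legal moves: none.
Count: 0.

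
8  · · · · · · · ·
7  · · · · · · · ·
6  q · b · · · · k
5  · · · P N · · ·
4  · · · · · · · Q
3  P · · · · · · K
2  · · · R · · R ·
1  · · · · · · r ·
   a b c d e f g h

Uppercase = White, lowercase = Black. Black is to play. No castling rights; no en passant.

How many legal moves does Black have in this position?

Black to move; king on h6.
In check: yes, from the white queen on h4.
Legal moves: none.
Count: 0.

0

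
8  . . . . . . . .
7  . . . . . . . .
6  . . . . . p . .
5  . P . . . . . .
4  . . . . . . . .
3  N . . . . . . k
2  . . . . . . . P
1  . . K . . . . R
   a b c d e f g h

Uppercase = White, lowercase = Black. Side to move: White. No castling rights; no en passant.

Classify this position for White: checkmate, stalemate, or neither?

White to move; white king on c1.
In check: no.
Legal moves for White: Nc4, Nc2, Nb1, Rg1, Rf1, Re1, Rd1, Kd2, Kc2, Kb2, Kd1, Kb1, b6.
White has 13 legal moves and is not in check → neither.

neither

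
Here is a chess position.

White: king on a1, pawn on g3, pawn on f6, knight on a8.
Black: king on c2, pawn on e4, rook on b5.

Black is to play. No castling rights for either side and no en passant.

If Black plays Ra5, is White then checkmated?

After Ra5: white king on a1; in check: yes, from the black rook on a5.
King squares — b1: attacked by Kc2; a2: attacked by Ra5; b2: attacked by Kc2.
White has no legal moves → checkmate.

yes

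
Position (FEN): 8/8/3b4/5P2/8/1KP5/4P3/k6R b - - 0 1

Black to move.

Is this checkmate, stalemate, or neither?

Black to move; black king on a1.
In check: yes, from the white rook on h1.
King squares — b1: attacked by Rh1; a2: attacked by Kb3; b2: attacked by Kb3.
Legal moves for Black: none.
In check with no legal moves → checkmate.

checkmate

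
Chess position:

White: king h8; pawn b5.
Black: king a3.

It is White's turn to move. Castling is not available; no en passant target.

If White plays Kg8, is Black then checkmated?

no

After Kg8: black king on a3; in check: no.
Black is not in check, so this cannot be checkmate.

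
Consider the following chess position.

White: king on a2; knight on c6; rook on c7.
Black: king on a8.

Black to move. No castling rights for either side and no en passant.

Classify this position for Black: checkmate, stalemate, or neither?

stalemate

Black to move; black king on a8.
In check: no.
King squares — a7: attacked by Nc6; b7: attacked by Rc7; b8: attacked by Nc6.
Legal moves for Black: none.
Not in check and no legal moves → stalemate.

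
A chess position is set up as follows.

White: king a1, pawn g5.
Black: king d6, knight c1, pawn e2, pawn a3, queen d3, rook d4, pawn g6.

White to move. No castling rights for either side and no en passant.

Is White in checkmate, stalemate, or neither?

White to move; white king on a1.
In check: no.
King squares — b1: attacked by Qd3; a2: attacked by Nc1; b2: attacked by Pa3.
Legal moves for White: none.
Not in check and no legal moves → stalemate.

stalemate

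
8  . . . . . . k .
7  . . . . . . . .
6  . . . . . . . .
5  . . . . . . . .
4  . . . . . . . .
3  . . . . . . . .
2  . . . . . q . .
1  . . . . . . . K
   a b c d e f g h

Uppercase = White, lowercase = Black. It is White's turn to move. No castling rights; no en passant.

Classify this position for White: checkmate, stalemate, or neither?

stalemate

White to move; white king on h1.
In check: no.
King squares — g1: attacked by Qf2; g2: attacked by Qf2; h2: attacked by Qf2.
Legal moves for White: none.
Not in check and no legal moves → stalemate.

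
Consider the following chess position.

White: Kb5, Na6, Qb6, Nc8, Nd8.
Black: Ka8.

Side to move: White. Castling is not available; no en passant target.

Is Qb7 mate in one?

yes

After Qb7: black king on a8; in check: yes, from the white queen on b7.
King squares — a7: attacked by Qb7; b7: attacked by Nd8; b8: attacked by Na6.
Black has no legal moves → checkmate.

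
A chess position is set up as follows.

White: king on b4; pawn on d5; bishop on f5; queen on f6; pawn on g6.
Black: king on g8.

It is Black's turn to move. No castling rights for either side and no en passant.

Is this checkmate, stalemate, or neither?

Black to move; black king on g8.
In check: no.
King squares — f7: attacked by Qf6; g7: attacked by Qf6; h7: attacked by Pg6; f8: attacked by Qf6; h8: attacked by Qf6.
Legal moves for Black: none.
Not in check and no legal moves → stalemate.

stalemate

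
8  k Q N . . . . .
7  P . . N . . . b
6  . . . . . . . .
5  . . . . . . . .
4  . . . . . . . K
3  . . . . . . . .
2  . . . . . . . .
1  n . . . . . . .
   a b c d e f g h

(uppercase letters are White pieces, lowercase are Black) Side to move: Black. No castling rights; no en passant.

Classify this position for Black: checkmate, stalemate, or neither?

Black to move; black king on a8.
In check: yes, from the white queen on b8.
King squares — a7: attacked by Qb8; b7: attacked by Qb8; b8: attacked by Pa7.
Legal moves for Black: none.
In check with no legal moves → checkmate.

checkmate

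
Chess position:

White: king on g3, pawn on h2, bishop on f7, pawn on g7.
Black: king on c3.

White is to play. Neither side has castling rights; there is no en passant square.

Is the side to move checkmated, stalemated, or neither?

White to move; white king on g3.
In check: no.
Legal moves for White include: Bg8, Be8, Bg6, Be6, Bh5, Bd5, Bc4, Bb3, Ba2, Kh4, Kg4, Kf4, Kh3, Kf3, Kg2, Kf2, g8=Q, g8=R, ... (list truncated; more exist).
White has legal moves and is not in check → neither.

neither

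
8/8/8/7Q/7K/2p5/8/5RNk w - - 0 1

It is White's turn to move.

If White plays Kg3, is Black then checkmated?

yes

After Kg3: black king on h1; in check: yes, from the white queen on h5.
King squares — g1: attacked by Rf1; g2: attacked by Kg3; h2: attacked by Kg3.
Black has no legal moves → checkmate.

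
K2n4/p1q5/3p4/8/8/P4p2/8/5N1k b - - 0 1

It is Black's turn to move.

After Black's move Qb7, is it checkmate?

After Qb7: white king on a8; in check: yes, from the black queen on b7.
King squares — a7: attacked by Qb7; b7: attacked by Nd8; b8: attacked by Qb7.
White has no legal moves → checkmate.

yes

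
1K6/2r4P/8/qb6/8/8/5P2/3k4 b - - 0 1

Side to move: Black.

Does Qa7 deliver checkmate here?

yes

After Qa7: white king on b8; in check: yes, from the black queen on a7.
King squares — a7: attacked by Rc7; b7: attacked by Qa7; c7: attacked by Qa7; a8: attacked by Qa7; c8: attacked by Rc7.
White has no legal moves → checkmate.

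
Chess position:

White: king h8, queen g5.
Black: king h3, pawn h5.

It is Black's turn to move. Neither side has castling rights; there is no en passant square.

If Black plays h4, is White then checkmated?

After h4: white king on h8; in check: no.
White is not in check, so this cannot be checkmate.

no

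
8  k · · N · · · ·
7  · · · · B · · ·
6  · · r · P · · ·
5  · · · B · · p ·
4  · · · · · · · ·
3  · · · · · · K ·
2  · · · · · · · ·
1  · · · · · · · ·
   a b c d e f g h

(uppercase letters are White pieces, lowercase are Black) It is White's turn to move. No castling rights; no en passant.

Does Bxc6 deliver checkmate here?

no

After Bxc6: black king on a8; in check: yes, from the white bishop on c6.
Black has 2 legal replies: Kb8, Ka7.
In check but a legal move exists → not checkmate.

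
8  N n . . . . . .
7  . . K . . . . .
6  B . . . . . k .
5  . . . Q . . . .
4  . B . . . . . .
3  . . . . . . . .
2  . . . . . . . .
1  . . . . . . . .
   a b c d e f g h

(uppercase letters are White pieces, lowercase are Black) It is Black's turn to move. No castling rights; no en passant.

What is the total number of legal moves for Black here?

7

Black to move; king on g6.
In check: no.
Legal moves: Nd7, Nc6, Nxa6+, Kh7, Kg7, Kh6, Kf6.
Count: 7.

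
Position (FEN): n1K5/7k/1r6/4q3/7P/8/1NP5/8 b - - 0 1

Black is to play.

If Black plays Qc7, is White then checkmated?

yes

After Qc7: white king on c8; in check: yes, from the black queen on c7.
King squares — b7: attacked by Rb6; c7: attacked by Na8; d7: attacked by Qc7; b8: attacked by Rb6; d8: attacked by Qc7.
White has no legal moves → checkmate.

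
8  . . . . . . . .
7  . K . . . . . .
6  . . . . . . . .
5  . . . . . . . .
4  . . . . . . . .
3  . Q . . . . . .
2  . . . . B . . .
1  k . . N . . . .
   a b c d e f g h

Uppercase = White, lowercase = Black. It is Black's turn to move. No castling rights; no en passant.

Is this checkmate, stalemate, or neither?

Black to move; black king on a1.
In check: no.
King squares — b1: attacked by Qb3; a2: attacked by Qb3; b2: attacked by Nd1.
Legal moves for Black: none.
Not in check and no legal moves → stalemate.

stalemate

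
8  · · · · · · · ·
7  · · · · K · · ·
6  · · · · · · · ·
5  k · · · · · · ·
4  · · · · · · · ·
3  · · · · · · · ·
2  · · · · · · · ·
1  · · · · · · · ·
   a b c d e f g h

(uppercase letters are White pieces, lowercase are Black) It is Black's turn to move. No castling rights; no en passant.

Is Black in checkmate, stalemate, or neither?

Black to move; black king on a5.
In check: no.
Legal moves for Black: Kb6, Ka6, Kb5, Kb4, Ka4.
Black has 5 legal moves and is not in check → neither.

neither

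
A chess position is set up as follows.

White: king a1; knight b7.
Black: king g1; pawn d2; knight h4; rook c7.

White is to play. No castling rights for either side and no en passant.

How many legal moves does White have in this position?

7

White to move; king on a1.
In check: no.
Legal moves: Nd8, Nd6, Nc5, Na5, Kb2, Ka2, Kb1.
Count: 7.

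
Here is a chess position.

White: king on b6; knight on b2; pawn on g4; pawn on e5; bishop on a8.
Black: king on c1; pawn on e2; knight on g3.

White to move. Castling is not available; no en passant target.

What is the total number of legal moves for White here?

White to move; king on b6.
In check: no.
Legal moves: Bb7, Bc6, Bd5, Be4, Bf3, Bg2, Bh1, Kc7, Kb7, Ka7, Kc6, Ka6, Kc5, Kb5, Ka5, Nc4, Na4, Nd3+, Nd1, e6, g5.
Count: 21.

21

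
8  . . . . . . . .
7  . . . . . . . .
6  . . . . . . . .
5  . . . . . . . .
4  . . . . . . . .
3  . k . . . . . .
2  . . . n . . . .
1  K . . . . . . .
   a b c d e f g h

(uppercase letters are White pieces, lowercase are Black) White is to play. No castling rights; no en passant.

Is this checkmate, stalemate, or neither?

White to move; white king on a1.
In check: no.
King squares — b1: attacked by Nd2; a2: attacked by Kb3; b2: attacked by Kb3.
Legal moves for White: none.
Not in check and no legal moves → stalemate.

stalemate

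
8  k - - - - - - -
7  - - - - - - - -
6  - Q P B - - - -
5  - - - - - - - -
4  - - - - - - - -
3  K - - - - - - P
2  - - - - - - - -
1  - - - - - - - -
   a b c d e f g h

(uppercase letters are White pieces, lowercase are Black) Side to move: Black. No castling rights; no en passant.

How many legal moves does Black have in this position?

0

Black to move; king on a8.
In check: no.
Legal moves: none.
Count: 0.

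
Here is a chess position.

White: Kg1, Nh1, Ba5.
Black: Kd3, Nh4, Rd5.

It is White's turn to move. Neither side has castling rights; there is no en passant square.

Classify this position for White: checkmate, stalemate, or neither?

neither

White to move; white king on g1.
In check: no.
Legal moves for White: Bd8, Bc7, Bb6, Bb4, Bc3, Bd2, Be1, Ng3, Nf2+, Kh2, Kf2, Kf1.
White has 12 legal moves and is not in check → neither.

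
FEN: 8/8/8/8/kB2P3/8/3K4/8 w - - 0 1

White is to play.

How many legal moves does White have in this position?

16

White to move; king on d2.
In check: no.
Legal moves: Bf8, Be7, Bd6, Bc5, Ba5, Bc3, Ba3, Ke3, Kd3, Kc3, Ke2, Kc2, Ke1, Kd1, Kc1, e5.
Count: 16.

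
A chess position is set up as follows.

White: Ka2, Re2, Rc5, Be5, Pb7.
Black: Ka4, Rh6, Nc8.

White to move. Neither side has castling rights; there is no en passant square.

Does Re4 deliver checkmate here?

yes

After Re4: black king on a4; in check: yes, from the white rook on e4.
King squares — a3: attacked by Ka2; b3: attacked by Ka2; b4: attacked by Re4; a5: attacked by Rc5; b5: attacked by Rc5.
Black has no legal moves → checkmate.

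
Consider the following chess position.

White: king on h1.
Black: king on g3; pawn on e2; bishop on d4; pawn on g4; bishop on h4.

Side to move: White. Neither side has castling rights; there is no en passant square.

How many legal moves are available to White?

White to move; king on h1.
In check: no.
Legal moves: none.
Count: 0.

0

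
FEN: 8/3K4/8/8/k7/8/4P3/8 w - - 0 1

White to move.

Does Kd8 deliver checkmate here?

no

After Kd8: black king on a4; in check: no.
Black is not in check, so this cannot be checkmate.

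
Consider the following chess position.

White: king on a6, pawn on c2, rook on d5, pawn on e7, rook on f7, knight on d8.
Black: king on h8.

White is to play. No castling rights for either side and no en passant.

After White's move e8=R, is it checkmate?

After e8=R: black king on h8; in check: yes, from the white rook on e8.
King squares — g7: attacked by Rf7; h7: attacked by Rf7; g8: attacked by Re8.
Black has no legal moves → checkmate.

yes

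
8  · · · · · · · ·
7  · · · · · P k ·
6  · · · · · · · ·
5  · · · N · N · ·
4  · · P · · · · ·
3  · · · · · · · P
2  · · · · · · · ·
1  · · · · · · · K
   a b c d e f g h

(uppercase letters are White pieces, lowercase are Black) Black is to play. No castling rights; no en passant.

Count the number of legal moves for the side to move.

Black to move; king on g7.
In check: yes, from the white knight on f5.
Legal moves: Kh8, Kf8, Kh7, Kxf7, Kg6.
Count: 5.

5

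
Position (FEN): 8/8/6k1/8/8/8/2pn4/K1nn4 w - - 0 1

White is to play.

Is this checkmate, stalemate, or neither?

stalemate

White to move; white king on a1.
In check: no.
King squares — b1: attacked by Pc2; a2: attacked by Nc1; b2: attacked by Nd1.
Legal moves for White: none.
Not in check and no legal moves → stalemate.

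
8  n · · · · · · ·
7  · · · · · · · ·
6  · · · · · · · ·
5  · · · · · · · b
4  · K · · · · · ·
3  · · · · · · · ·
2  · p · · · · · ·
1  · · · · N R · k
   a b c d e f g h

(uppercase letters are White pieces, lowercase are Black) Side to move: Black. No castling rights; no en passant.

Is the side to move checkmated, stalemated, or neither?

neither

Black to move; black king on h1.
In check: yes, from the white rook on f1.
Legal moves for Black: Kh2.
Black is in check but has 1 legal move → neither.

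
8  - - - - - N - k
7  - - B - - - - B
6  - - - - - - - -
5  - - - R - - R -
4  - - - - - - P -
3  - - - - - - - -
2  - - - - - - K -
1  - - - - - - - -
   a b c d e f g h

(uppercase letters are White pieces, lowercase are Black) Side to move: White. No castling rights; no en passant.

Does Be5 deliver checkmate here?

yes

After Be5: black king on h8; in check: yes, from the white bishop on e5.
King squares — g7: attacked by Be5; h7: attacked by Nf8; g8: attacked by Rg5.
Black has no legal moves → checkmate.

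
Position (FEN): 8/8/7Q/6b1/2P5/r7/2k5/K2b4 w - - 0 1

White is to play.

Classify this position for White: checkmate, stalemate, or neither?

checkmate

White to move; white king on a1.
In check: yes, from the black rook on a3.
King squares — b1: attacked by Kc2; a2: attacked by Ra3; b2: attacked by Kc2.
Legal moves for White: none.
In check with no legal moves → checkmate.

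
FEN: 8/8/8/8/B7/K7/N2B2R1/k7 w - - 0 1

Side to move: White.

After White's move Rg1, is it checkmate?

After Rg1: black king on a1; in check: yes, from the white rook on g1.
King squares — b1: attacked by Rg1; a2: attacked by Ka3; b2: attacked by Ka3.
Black has no legal moves → checkmate.

yes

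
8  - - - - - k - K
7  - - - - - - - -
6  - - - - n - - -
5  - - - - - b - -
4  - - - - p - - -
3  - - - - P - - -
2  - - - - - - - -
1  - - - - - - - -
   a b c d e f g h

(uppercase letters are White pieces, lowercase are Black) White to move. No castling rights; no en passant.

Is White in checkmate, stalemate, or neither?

White to move; white king on h8.
In check: no.
King squares — g7: attacked by Ne6; h7: attacked by Bf5; g8: attacked by Kf8.
Legal moves for White: none.
Not in check and no legal moves → stalemate.

stalemate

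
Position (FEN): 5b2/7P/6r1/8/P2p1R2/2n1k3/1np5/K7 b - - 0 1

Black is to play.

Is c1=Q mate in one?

After c1=Q: white king on a1; in check: yes, from the black queen on c1.
King squares — b1: attacked by Qc1; a2: attacked by Nc3; b2: attacked by Qc1.
White has no legal moves → checkmate.

yes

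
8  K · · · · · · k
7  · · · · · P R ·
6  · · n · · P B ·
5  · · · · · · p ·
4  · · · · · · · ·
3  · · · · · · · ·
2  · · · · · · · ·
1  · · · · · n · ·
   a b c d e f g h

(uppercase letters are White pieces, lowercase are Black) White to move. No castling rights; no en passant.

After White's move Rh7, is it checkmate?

After Rh7: black king on h8; in check: yes, from the white rook on h7.
King squares — g7: attacked by Pf6; h7: attacked by Bg6; g8: attacked by Pf7.
Black has no legal moves → checkmate.

yes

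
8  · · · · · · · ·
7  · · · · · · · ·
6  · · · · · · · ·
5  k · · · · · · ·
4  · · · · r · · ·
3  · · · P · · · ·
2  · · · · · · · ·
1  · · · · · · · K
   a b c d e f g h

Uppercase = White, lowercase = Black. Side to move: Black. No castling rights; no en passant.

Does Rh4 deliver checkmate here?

After Rh4: white king on h1; in check: yes, from the black rook on h4.
White has 2 legal replies: Kg2, Kg1.
In check but a legal move exists → not checkmate.

no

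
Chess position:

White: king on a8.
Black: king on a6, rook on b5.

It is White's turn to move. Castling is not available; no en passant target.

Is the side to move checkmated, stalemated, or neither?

White to move; white king on a8.
In check: no.
King squares — a7: attacked by Ka6; b7: attacked by Rb5; b8: attacked by Rb5.
Legal moves for White: none.
Not in check and no legal moves → stalemate.

stalemate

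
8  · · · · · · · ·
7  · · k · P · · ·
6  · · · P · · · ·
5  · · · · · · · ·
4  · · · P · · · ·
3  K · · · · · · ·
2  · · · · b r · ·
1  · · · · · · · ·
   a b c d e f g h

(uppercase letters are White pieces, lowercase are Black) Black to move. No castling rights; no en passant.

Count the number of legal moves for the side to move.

Black to move; king on c7.
In check: yes, from the white pawn on d6.
Legal moves: Kc8, Kb8, Kd7, Kb7, Kxd6, Kc6, Kb6.
Count: 7.

7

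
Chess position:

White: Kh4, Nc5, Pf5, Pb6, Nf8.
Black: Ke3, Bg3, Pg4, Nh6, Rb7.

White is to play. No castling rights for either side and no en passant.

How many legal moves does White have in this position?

3

White to move; king on h4.
In check: yes, from the black bishop on g3.
Legal moves: Kh5, Kg5, Kxg3.
Count: 3.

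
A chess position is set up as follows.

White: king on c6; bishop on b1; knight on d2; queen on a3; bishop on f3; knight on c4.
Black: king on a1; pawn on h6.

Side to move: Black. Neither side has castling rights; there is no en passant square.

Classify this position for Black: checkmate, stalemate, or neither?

Black to move; black king on a1.
In check: yes, from the white queen on a3.
King squares — b1: attacked by Nd2; a2: attacked by Bb1; b2: attacked by Qa3.
Legal moves for Black: none.
In check with no legal moves → checkmate.

checkmate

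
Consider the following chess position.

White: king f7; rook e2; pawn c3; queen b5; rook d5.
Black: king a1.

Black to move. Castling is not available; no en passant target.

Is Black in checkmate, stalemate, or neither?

stalemate

Black to move; black king on a1.
In check: no.
King squares — b1: attacked by Qb5; a2: attacked by Re2; b2: attacked by Re2.
Legal moves for Black: none.
Not in check and no legal moves → stalemate.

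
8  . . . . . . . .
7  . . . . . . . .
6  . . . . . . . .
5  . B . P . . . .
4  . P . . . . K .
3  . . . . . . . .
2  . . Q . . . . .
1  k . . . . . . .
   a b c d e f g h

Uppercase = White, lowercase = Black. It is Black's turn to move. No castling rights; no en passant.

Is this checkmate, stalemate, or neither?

stalemate

Black to move; black king on a1.
In check: no.
King squares — b1: attacked by Qc2; a2: attacked by Qc2; b2: attacked by Qc2.
Legal moves for Black: none.
Not in check and no legal moves → stalemate.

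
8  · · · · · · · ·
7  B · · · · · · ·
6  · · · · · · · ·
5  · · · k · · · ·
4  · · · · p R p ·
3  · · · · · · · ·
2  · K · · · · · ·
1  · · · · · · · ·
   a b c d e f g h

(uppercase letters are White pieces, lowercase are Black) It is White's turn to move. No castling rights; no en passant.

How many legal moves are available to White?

White to move; king on b2.
In check: no.
Legal moves: Bb8, Bb6, Bc5, Bd4, Be3, Bf2, Bg1, Rf8, Rf7, Rf6, Rf5+, Rxg4, Rxe4, Rf3, Rf2, Rf1, Kc3, Kb3, Ka3, Kc2, Ka2, Kc1, Kb1, Ka1.
Count: 24.

24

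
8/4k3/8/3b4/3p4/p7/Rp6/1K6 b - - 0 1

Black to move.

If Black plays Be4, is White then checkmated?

After Be4: white king on b1; in check: yes, from the black bishop on e4.
King squares — a1: attacked by Pb2; c1: attacked by Pb2; a2: own rook; b2: attacked by Pa3; c2: attacked by Be4.
White has no legal moves → checkmate.

yes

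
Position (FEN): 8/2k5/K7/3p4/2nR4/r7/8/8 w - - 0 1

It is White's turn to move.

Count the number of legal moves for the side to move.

1

White to move; king on a6.
In check: yes, from the black rook on a3.
Legal moves: Kb5.
Count: 1.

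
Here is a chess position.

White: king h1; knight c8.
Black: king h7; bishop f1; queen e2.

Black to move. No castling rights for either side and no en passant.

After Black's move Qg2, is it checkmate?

After Qg2: white king on h1; in check: yes, from the black queen on g2.
King squares — g1: attacked by Qg2; g2: attacked by Bf1; h2: attacked by Qg2.
White has no legal moves → checkmate.

yes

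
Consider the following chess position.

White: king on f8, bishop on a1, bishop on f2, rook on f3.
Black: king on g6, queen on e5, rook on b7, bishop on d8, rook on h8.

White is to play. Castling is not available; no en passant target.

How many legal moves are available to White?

0

White to move; king on f8.
In check: yes, from the black rook on h8.
Legal moves: none.
Count: 0.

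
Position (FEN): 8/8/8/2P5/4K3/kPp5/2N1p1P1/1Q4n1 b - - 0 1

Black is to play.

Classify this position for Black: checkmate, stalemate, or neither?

checkmate

Black to move; black king on a3.
In check: yes, from the white knight on c2.
King squares — a2: attacked by Qb1; b2: attacked by Qb1; b3: attacked by Qb1; a4: attacked by Pb3; b4: attacked by Nc2.
Legal moves for Black: none.
In check with no legal moves → checkmate.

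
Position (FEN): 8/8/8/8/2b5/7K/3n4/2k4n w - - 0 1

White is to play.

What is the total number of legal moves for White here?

4

White to move; king on h3.
In check: no.
Legal moves: Kh4, Kg4, Kh2, Kg2.
Count: 4.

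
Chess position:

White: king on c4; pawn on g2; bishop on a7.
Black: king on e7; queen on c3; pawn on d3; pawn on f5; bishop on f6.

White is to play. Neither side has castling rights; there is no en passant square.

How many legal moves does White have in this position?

2

White to move; king on c4.
In check: yes, from the black queen on c3.
Legal moves: Kd5, Kb5.
Count: 2.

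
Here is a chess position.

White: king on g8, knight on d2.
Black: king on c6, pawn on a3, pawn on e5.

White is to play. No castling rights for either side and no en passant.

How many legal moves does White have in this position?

11

White to move; king on g8.
In check: no.
Legal moves: Kh8, Kf8, Kh7, Kg7, Kf7, Ne4, Nc4, Nf3, Nb3, Nf1, Nb1.
Count: 11.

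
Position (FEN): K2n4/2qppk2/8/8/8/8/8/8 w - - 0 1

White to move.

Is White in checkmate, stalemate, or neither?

stalemate

White to move; white king on a8.
In check: no.
King squares — a7: attacked by Qc7; b7: attacked by Qc7; b8: attacked by Qc7.
Legal moves for White: none.
Not in check and no legal moves → stalemate.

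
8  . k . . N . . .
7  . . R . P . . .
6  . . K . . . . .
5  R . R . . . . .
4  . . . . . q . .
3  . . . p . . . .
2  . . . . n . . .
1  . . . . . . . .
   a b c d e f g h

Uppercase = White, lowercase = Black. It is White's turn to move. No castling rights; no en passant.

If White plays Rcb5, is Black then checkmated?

yes

After Rcb5: black king on b8; in check: yes, from the white rook on b5.
King squares — a7: attacked by Ra5; b7: attacked by Rb5; c7: attacked by Kc6; a8: attacked by Ra5; c8: attacked by Rc7.
Black has no legal moves → checkmate.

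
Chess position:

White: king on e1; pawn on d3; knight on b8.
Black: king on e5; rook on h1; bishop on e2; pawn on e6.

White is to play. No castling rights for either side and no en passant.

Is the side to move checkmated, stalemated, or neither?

neither

White to move; white king on e1.
In check: yes, from the black rook on h1.
Legal moves for White: Kf2, Kxe2, Kd2.
White is in check but has 3 legal moves → neither.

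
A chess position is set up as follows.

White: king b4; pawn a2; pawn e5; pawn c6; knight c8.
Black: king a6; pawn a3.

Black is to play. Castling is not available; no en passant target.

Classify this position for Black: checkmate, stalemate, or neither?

Black to move; black king on a6.
In check: no.
King squares — a5: attacked by Kb4; b5: attacked by Kb4; b6: attacked by Nc8; a7: attacked by Nc8; b7: attacked by Pc6.
Legal moves for Black: none.
Not in check and no legal moves → stalemate.

stalemate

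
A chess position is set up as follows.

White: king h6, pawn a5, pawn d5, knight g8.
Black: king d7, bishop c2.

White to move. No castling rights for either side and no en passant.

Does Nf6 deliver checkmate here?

After Nf6: black king on d7; in check: yes, from the white knight on f6.
Black has 5 legal replies: Kd8, Kc8, Ke7, Kc7, Kd6.
In check but a legal move exists → not checkmate.

no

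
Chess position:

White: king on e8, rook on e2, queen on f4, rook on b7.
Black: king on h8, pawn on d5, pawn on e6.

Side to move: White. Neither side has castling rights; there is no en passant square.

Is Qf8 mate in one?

yes

After Qf8: black king on h8; in check: yes, from the white queen on f8.
King squares — g7: attacked by Rb7; h7: attacked by Rb7; g8: attacked by Qf8.
Black has no legal moves → checkmate.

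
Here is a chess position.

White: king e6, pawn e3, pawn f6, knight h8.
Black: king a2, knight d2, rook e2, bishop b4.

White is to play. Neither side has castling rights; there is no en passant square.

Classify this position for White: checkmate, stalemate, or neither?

neither

White to move; white king on e6.
In check: no.
Legal moves for White: Nf7, Ng6, Kf7, Kd7, Kf5, Ke5, Kd5, f7, e4.
White has 9 legal moves and is not in check → neither.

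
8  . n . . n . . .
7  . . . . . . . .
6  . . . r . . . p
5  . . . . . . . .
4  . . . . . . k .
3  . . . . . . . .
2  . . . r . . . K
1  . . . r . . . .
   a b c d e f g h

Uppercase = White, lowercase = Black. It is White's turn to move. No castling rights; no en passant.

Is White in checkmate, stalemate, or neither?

White to move; white king on h2.
In check: yes, from the black rook on d2.
King squares — g1: attacked by Rd1; h1: attacked by Rd1; g2: attacked by Rd2; g3: attacked by Kg4; h3: attacked by Kg4.
Legal moves for White: none.
In check with no legal moves → checkmate.

checkmate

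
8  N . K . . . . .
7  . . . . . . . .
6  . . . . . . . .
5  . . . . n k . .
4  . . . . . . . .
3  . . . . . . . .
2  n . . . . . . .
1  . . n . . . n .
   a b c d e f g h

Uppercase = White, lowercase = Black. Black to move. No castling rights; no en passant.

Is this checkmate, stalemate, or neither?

Black to move; black king on f5.
In check: no.
Legal moves for Black include: Kg6, Kf6, Ke6, Kg5, Kg4, Kf4, Ke4, Nf7, Nd7, Ng6, Nc6, Ng4, Nc4, Nef3, Ned3, Nb4, Nc3, Nh3, ... (list truncated; more exist).
Black has legal moves and is not in check → neither.

neither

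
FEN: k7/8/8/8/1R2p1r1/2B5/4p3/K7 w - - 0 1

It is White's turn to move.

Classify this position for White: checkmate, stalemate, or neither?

neither

White to move; white king on a1.
In check: no.
Legal moves for White include: Rb8+, Rb7, Rb6, Rb5, Rxe4, Rd4, Rc4, Ra4+, Rb3, Rb2, Rb1, Bh8, Bg7, Bf6, Be5, Bd4, Bd2, Bb2, ... (list truncated; more exist).
White has legal moves and is not in check → neither.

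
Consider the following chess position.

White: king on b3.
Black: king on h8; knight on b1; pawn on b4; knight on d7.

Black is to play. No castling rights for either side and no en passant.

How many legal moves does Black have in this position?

Black to move; king on h8.
In check: no.
Legal moves: Kg8, Kh7, Kg7, Nf8, Nb8, Nf6, Nb6, Ne5, Nc5+, Nc3, Na3, Nd2+.
Count: 12.

12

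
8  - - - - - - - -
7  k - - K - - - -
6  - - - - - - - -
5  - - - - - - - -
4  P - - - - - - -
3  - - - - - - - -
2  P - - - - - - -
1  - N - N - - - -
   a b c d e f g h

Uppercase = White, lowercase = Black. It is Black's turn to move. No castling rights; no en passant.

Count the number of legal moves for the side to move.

Black to move; king on a7.
In check: no.
Legal moves: Kb8, Ka8, Kb7, Kb6, Ka6.
Count: 5.

5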